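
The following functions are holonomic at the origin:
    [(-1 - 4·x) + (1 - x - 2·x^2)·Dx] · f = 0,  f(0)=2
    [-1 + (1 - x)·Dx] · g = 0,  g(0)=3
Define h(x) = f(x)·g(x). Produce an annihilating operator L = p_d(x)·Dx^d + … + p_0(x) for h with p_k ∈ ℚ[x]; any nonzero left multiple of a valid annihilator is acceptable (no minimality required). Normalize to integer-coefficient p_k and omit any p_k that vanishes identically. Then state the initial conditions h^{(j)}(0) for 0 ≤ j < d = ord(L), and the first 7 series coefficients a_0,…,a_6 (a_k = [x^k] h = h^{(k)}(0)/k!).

L = (-2 - 2·x + 6·x^2) + (1 - 2·x - x^2 + 2·x^3)·Dx  (order 1).
h: a_k = 6, 12, 30, 60, 126, 252, 510, …
ICs: h(0) = 6.

f: a_k = 2, 2, 6, 10, 22, 42, 86, …
g: a_k = 3, 3, 3, 3, 3, 3, 3, …
Product ⇒ symmetric product L₀, ord ≤ 1.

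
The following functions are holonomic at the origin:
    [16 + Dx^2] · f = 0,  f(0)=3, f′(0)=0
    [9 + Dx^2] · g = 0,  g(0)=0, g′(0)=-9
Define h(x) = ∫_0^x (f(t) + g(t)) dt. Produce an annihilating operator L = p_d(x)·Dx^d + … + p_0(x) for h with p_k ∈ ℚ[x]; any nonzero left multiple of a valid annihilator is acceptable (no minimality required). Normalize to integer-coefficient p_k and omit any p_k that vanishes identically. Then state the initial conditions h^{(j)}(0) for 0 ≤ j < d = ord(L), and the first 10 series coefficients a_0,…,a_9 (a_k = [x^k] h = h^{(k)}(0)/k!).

L = 144·Dx + 25·Dx^3 + Dx^5  (order 5).
h: a_k = 0, 3, -9/2, -8, 27/8, 32/5, -81/80, -256/105, 729/4480, 512/945, …
ICs: h(0) = 0, h′(0) = 3, h′′(0) = -9, h′′′(0) = -48, h′′′′(0) = 81.

f: a_k = 3, 0, -24, 0, 32, 0, -256/15, 0, 512/105, 0, …
g: a_k = 0, -9, 0, 27/2, 0, -243/40, 0, 729/560, 0, -729/4480, …
L₀ := lclm(L_f,L_g); ord L₀ ≤ 2+2.
Integrate: L := L₀·Dx.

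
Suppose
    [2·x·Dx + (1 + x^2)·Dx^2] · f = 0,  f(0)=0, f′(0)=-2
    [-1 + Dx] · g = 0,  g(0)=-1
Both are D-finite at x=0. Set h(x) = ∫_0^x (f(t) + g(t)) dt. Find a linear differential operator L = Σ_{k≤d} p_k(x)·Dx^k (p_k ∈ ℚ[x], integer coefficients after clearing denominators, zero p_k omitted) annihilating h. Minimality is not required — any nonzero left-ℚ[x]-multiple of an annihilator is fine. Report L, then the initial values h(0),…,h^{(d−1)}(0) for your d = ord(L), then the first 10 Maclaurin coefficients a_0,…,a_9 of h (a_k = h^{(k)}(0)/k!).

f: a_k = 0, -2, 0, 2/3, 0, -2/5, 0, 2/7, 0, -2/9, …
g: a_k = -1, -1, -1/2, -1/6, -1/24, -1/120, -1/720, -1/5040, -1/40320, -1/362880, …
h₀=f+g: left-lcm gives L₀, ord ≤ 3.
h=∫₀ˣh₀: take L = L₀·Dx.
L = (2 - 4·x - 2·x^2)·Dx^2 + (-3 + 3·x + x^2 - x^3)·Dx^3 + (1 + x + x^2 + x^3)·Dx^4  (order 4).
h: a_k = 0, -1, -3/2, -1/6, 1/8, -1/120, -49/720, -1/5040, 1439/40320, -1/362880, …
ICs: h(0) = 0, h′(0) = -1, h′′(0) = -3, h′′′(0) = -1.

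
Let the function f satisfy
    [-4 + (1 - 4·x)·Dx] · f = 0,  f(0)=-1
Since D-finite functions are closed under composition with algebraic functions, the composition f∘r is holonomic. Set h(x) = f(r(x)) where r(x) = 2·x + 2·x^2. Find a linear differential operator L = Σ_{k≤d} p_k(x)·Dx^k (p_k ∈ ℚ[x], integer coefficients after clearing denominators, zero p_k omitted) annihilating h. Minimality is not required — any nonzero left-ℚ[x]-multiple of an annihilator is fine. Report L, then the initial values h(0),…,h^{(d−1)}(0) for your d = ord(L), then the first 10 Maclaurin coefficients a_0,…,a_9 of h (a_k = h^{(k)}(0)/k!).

f: a_k = -1, -4, -16, -64, -256, -1024, -4096, -16384, -65536, -262144, …
h₀=f(r): pull back L_f along r ⇒ L₀.
L = (8 + 16·x) + (-1 + 8·x + 8·x^2)·Dx  (order 1).
h: a_k = -1, -8, -72, -640, -5696, -50688, -451072, -4014080, -35721216, -317882368, …
ICs: h(0) = -1.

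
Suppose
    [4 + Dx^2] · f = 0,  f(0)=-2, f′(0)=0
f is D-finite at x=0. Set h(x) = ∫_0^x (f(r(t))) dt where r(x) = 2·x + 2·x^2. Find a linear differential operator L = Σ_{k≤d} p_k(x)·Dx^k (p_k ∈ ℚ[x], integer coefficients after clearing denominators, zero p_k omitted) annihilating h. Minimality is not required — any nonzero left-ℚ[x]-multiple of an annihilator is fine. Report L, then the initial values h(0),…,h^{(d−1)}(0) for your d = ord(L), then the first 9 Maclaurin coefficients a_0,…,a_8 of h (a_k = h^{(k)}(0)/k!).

L = (16 + 96·x + 192·x^2 + 128·x^3)·Dx - 2·Dx^2 + (1 + 2·x)·Dx^3  (order 3).
h: a_k = 0, -2, 0, 16/3, 8, -16/15, -128/9, -5248/315, -32/15, …
ICs: h(0) = 0, h′(0) = -2, h′′(0) = 0.

f: a_k = -2, 0, 4, 0, -4/3, 0, 8/45, 0, -4/315, …
Change of var in L_f (x↦r) gives L₀.
h=∫₀ˣh₀: take L = L₀·Dx.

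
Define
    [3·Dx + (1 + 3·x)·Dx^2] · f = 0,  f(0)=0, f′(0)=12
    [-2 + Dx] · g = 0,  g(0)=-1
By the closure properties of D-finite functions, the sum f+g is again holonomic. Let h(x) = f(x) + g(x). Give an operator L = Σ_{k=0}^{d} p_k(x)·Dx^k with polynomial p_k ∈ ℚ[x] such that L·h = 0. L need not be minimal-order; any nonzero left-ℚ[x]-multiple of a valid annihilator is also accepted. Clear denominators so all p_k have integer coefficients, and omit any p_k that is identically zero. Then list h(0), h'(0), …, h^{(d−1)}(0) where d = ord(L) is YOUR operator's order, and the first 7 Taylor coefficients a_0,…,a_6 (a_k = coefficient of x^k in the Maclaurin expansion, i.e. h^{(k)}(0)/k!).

f: a_k = 0, 12, -18, 36, -81, 972/5, -486, …
g: a_k = -1, -2, -2, -4/3, -2/3, -4/15, -4/45, …
Weyl lclm of L_f,L_g ⇒ L₀ (ord ≤ 3).
L = (-48 - 36·x)·Dx + (14 - 24·x - 36·x^2)·Dx^2 + (5 + 21·x + 18·x^2)·Dx^3  (order 3).
h: a_k = -1, 10, -20, 104/3, -245/3, 2912/15, -21874/45, …
ICs: h(0) = -1, h′(0) = 10, h′′(0) = -40.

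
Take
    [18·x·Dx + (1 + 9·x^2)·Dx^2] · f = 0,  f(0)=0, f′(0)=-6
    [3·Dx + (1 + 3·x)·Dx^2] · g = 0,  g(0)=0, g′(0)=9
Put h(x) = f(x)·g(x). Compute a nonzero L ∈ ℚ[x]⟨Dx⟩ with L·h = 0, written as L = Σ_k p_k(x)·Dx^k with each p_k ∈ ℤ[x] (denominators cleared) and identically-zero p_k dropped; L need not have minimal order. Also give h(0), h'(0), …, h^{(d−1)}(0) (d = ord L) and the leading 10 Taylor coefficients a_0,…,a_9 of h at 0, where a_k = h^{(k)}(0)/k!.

L = (648 + 3564·x + 19440·x^2 + 113724·x^3 + 262440·x^4 + 341172·x^5 + 236196·x^7)·Dx + (162 + 3348·x + 24948·x^2 + 117612·x^3 + 396576·x^4 + 813564·x^5 + 918540·x^6 + 236196·x^7 + 826686·x^8)·Dx^2 + (36 + 576·x + 5184·x^2 + 25272·x^3 + 87480·x^4 + 227448·x^5 + 419904·x^6 + 472392·x^7 + 236196·x^8 + 472392·x^9)·Dx^3 + (5 + 54·x + 333·x^2 + 1512·x^3 + 5346·x^4 + 14580·x^5 + 30618·x^6 + 52488·x^7 + 59049·x^8 + 39366·x^9 + 59049·x^10)·Dx^4  (order 4).
h: a_k = 0, 0, -54, 81, 0, 243/2, -6318/5, 24057/10, 0, 793881/140, …
ICs: h(0) = 0, h′(0) = 0, h′′(0) = -108, h′′′(0) = 486.

f: a_k = 0, -6, 0, 18, 0, -486/5, 0, 4374/7, 0, -4374, …
g: a_k = 0, 9, -27/2, 27, -243/4, 729/5, -729/2, 6561/7, -19683/8, 6561, …
Product ⇒ symmetric product L₀, ord ≤ 4.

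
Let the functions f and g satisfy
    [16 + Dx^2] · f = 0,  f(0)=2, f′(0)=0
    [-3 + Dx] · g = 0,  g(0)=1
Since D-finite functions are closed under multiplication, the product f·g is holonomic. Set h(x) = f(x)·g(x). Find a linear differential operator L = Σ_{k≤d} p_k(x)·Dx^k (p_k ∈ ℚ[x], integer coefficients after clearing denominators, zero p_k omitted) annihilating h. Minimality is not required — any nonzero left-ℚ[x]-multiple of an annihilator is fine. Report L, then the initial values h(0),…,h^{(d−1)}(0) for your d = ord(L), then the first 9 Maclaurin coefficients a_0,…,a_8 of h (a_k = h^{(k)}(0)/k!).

L = 25 - 6·Dx + Dx^2  (order 2).
h: a_k = 2, 6, -7, -39, -527/12, -79/20, 11753/360, 25481/840, 164833/20160, …
ICs: h(0) = 2, h′(0) = 6.

f: a_k = 2, 0, -16, 0, 64/3, 0, -512/45, 0, 1024/315, …
g: a_k = 1, 3, 9/2, 9/2, 27/8, 81/40, 81/80, 243/560, 729/4480, …
Sym-product of L_f,L_g gives L₀ (≤ ord 2).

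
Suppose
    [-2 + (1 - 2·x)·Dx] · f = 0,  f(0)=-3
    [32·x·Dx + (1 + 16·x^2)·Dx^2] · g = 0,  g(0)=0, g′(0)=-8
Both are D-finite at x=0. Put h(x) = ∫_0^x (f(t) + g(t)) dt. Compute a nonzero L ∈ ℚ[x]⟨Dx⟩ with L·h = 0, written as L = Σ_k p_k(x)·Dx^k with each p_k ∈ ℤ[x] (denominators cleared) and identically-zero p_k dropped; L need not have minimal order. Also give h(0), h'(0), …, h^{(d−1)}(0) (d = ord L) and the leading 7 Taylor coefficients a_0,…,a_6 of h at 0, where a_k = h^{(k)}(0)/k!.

f: a_k = -3, -6, -12, -24, -48, -96, -192, …
g: a_k = 0, -8, 0, 128/3, 0, -2048/5, 0, …
h₀=f+g: left-lcm gives L₀, ord ≤ 3.
h=∫₀ˣh₀: take L = L₀·Dx.
L = (-32 + 256·x + 1536·x^2)·Dx^2 + (14 - 32·x - 160·x^2 + 1536·x^3)·Dx^3 + (-1 - 6·x - 96·x^3 + 256·x^4)·Dx^4  (order 4).
h: a_k = 0, -3, -7, -4, 14/3, -48/5, -1264/15, …
ICs: h(0) = 0, h′(0) = -3, h′′(0) = -14, h′′′(0) = -24.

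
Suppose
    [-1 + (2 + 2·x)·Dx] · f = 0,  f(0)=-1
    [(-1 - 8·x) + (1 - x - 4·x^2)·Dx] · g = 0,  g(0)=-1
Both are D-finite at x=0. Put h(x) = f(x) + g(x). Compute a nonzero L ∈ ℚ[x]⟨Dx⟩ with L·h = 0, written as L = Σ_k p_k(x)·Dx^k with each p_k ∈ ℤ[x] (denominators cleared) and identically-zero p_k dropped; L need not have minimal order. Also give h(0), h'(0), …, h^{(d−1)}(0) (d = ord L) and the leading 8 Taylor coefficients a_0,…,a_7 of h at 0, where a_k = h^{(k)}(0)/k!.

f: a_k = -1, -1/2, 1/8, -1/16, 5/128, -7/256, 21/1024, -33/2048, …
g: a_k = -1, -1, -5, -9, -29, -65, -181, -441, …
h₀=f+g: left-lcm gives L₀, ord ≤ 2.
L = (21 + 75·x + 228·x^2 + 160·x^3) + (-41 - 174·x - 609·x^2 - 872·x^3 - 400·x^4)·Dx + (2 + 38·x + 30·x^2 - 198·x^3 - 352·x^4 - 160·x^5)·Dx^2  (order 2).
h: a_k = -2, -3/2, -39/8, -145/16, -3707/128, -16647/256, -185323/1024, -903201/2048, …
ICs: h(0) = -2, h′(0) = -3/2.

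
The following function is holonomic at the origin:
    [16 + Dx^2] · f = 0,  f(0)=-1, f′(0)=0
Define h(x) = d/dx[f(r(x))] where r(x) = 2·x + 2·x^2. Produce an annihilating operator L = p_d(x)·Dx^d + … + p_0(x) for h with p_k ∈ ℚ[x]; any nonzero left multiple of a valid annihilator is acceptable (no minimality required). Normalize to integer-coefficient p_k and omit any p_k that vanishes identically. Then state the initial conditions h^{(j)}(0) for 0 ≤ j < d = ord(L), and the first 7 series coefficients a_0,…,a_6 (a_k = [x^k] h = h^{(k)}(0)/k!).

f: a_k = -1, 0, 8, 0, -32/3, 0, 256/45, …
L₀ from L_f via x↦r, Dx↦r'^{-1}Dx.
Derive L from L₀ (diff closure).
L = (76 + 512·x + 1536·x^2 + 2048·x^3 + 1024·x^4) + (-6 - 12·x)·Dx + (1 + 4·x + 4·x^2)·Dx^2  (order 2).
h: a_k = 0, 64, 192, -1664/3, -10240/3, -59392/15, 157696/15, …
ICs: h(0) = 0, h′(0) = 64.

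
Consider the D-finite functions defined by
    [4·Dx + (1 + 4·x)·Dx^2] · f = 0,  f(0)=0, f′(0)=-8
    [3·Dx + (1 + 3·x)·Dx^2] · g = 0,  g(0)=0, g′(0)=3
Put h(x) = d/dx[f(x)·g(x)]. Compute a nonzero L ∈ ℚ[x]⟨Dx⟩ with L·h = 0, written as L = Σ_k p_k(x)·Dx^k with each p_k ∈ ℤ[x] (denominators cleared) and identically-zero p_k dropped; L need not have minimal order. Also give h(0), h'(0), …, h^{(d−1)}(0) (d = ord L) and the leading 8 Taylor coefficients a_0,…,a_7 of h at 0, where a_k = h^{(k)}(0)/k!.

f: a_k = 0, -8, 16, -128/3, 128, -2048/5, 4096/3, -32768/7, …
g: a_k = 0, 3, -9/2, 9, -81/4, 243/5, -243/2, 2187/7, …
Sym-product of L_f,L_g gives L₀ (≤ ord 4).
h=h₀': d/dx-closure on L₀ ⇒ L.
L = (600 + 4032·x + 6912·x^2) + (854 + 8808·x + 30240·x^2 + 34560·x^3)·Dx + (172 + 2380·x + 12312·x^2 + 28224·x^3 + 24192·x^4)·Dx^2 + (7 + 122·x + 847·x^2 + 2928·x^3 + 5040·x^4 + 3456·x^5)·Dx^3  (order 3).
h: a_k = 0, -48, 252, -1088, 4410, -87048/5, 339668/5, -1847040/7, …
ICs: h(0) = 0, h′(0) = -48, h′′(0) = 504.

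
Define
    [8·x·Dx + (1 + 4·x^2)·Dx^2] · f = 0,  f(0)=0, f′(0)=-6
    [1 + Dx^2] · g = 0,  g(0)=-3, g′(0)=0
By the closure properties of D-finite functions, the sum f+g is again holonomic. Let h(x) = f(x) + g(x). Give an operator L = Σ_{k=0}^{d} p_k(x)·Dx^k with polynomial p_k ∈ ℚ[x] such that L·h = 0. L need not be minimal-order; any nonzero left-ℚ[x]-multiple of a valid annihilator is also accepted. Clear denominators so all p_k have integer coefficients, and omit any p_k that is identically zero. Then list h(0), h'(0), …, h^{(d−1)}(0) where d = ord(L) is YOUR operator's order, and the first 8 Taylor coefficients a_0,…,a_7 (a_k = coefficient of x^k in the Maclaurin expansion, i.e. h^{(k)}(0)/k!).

f: a_k = 0, -6, 0, 8, 0, -96/5, 0, 384/7, …
g: a_k = -3, 0, 3/2, 0, -1/8, 0, 1/240, 0, …
f+g: L₀ = lclm(L_f,L_g), ord ≤ 2+2.
L = (-376·x + 1600·x^3 + 128·x^5)·Dx + (-7 + 76·x^2 + 432·x^4 + 64·x^6)·Dx^2 + (-376·x + 1600·x^3 + 128·x^5)·Dx^3 + (-7 + 76·x^2 + 432·x^4 + 64·x^6)·Dx^4  (order 4).
h: a_k = -3, -6, 3/2, 8, -1/8, -96/5, 1/240, 384/7, …
ICs: h(0) = -3, h′(0) = -6, h′′(0) = 3, h′′′(0) = 48.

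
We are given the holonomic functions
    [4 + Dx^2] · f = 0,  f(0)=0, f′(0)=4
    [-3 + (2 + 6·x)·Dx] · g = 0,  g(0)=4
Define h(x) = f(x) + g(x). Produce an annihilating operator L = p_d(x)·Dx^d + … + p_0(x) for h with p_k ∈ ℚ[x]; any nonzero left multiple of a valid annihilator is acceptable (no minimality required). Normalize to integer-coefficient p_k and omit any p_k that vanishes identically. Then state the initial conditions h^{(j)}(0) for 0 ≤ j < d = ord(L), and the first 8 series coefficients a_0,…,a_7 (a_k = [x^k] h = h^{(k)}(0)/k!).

L = (-516 - 1152·x - 1728·x^2) + (56 + 936·x + 3456·x^2 + 3456·x^3)·Dx + (-129 - 288·x - 432·x^2)·Dx^2 + (14 + 234·x + 864·x^2 + 864·x^3)·Dx^3  (order 3).
h: a_k = 4, 10, -9/2, 49/12, -405/32, 26027/960, -15309/256, 22725673/161280, …
ICs: h(0) = 4, h′(0) = 10, h′′(0) = -9.

f: a_k = 0, 4, 0, -8/3, 0, 8/15, 0, -16/315, …
g: a_k = 4, 6, -9/2, 27/4, -405/32, 1701/64, -15309/256, 72171/512, …
Sum ⇒ L₀ = lclm(L_f,L_g) in ℚ(x)⟨Dx⟩.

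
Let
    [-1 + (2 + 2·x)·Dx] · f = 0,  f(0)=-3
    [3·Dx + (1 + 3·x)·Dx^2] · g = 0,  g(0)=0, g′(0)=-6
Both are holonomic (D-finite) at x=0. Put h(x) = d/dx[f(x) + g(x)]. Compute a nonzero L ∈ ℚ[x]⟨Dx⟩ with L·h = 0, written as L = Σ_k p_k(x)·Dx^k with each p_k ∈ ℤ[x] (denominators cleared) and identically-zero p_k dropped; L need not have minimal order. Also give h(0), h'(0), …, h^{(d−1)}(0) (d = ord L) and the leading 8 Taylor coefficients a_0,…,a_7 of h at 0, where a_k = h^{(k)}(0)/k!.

f: a_k = -3, -3/2, 3/8, -3/16, 15/128, -21/256, 63/1024, -99/2048, …
g: a_k = 0, -6, 9, -18, 81/2, -486/5, 243, -4374/7, …
h₀=f+g: left-lcm gives L₀, ord ≤ 3.
Derive L from L₀ (diff closure).
L = (27 + 9·x) + (69 + 126·x + 45·x^2)·Dx + (10 + 46·x + 54·x^2 + 18·x^3)·Dx^2  (order 2).
h: a_k = -15/2, 75/4, -873/16, 5199/32, -124521/256, 746685/512, -8958645/2048, 53748999/4096, …
ICs: h(0) = -15/2, h′(0) = 75/4.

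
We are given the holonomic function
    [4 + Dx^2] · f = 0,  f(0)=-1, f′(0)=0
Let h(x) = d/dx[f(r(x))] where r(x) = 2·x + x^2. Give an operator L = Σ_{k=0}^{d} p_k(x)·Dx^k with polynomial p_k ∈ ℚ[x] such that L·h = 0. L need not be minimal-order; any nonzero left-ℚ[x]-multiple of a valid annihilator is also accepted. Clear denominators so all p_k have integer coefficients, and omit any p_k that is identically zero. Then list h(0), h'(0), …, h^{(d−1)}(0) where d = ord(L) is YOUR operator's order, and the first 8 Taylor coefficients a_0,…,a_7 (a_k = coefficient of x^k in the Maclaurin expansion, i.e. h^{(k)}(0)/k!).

L = (19 + 64·x + 96·x^2 + 64·x^3 + 16·x^4) + (-3 - 3·x)·Dx + (1 + 2·x + x^2)·Dx^2  (order 2).
h: a_k = 0, 16, 24, -104/3, -320/3, -928/15, 1232/15, 47984/315, …
ICs: h(0) = 0, h′(0) = 16.

f: a_k = -1, 0, 2, 0, -2/3, 0, 4/45, 0, …
Substitute x→r, Dx→(1/r')Dx; clear ⇒ L₀.
Derive L from L₀ (diff closure).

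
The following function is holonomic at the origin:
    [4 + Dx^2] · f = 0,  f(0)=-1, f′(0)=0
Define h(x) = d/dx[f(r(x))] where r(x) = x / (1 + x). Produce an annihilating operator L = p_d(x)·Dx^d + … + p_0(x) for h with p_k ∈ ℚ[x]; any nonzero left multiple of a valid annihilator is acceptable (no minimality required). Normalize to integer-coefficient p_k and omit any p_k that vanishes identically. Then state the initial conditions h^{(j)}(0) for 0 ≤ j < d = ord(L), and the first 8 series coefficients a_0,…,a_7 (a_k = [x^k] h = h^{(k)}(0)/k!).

f: a_k = -1, 0, 2, 0, -2/3, 0, 4/45, 0, …
f∘r: x↦r, Dx↦Dx/r' in L_f ⇒ L₀.
h=h₀': d/dx-closure on L₀ ⇒ L.
L = (10 + 12·x + 6·x^2) + (6 + 18·x + 18·x^2 + 6·x^3)·Dx + (1 + 4·x + 6·x^2 + 4·x^3 + x^4)·Dx^2  (order 2).
h: a_k = 0, 4, -12, 64/3, -80/3, 308/15, 28/5, -18832/315, …
ICs: h(0) = 0, h′(0) = 4.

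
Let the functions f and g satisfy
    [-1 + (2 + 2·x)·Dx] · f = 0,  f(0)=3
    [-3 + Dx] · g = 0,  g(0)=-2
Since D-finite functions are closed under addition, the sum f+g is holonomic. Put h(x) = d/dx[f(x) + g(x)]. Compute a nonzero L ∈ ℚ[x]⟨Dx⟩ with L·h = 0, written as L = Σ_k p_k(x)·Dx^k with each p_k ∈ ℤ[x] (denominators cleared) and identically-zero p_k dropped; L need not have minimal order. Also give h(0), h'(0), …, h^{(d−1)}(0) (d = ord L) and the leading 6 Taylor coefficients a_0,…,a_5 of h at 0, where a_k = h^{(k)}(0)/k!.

L = (-27 - 18·x) + (-33 - 72·x - 36·x^2)·Dx + (14 + 26·x + 12·x^2)·Dx^2  (order 2).
h: a_k = -9/2, -75/4, -423/16, -879/32, -5079/256, -32049/2560, …
ICs: h(0) = -9/2, h′(0) = -75/4.

f: a_k = 3, 3/2, -3/8, 3/16, -15/128, 21/256, …
g: a_k = -2, -6, -9, -9, -27/4, -81/20, …
f+g: L₀ = lclm(L_f,L_g), ord ≤ 1+1.
Differentiate: ansatz ord ≤ ord L₀ ⇒ L.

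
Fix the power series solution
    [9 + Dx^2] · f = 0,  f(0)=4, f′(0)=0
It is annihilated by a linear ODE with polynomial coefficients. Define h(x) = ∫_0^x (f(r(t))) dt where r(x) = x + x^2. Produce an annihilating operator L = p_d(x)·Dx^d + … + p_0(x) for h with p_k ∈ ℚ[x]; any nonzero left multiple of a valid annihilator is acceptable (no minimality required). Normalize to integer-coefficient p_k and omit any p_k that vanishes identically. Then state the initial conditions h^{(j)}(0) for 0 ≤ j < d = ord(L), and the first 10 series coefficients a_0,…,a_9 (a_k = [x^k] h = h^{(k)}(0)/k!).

L = (9 + 54·x + 108·x^2 + 72·x^3)·Dx - 2·Dx^2 + (1 + 2·x)·Dx^3  (order 3).
h: a_k = 0, 4, 0, -6, -9, -9/10, 9, 1539/140, 297/80, -5799/1120, …
ICs: h(0) = 0, h′(0) = 4, h′′(0) = 0.

f: a_k = 4, 0, -18, 0, 27/2, 0, -81/20, 0, 729/1120, 0, …
f∘r: x↦r, Dx↦Dx/r' in L_f ⇒ L₀.
∫: right-multiply L₀ by Dx.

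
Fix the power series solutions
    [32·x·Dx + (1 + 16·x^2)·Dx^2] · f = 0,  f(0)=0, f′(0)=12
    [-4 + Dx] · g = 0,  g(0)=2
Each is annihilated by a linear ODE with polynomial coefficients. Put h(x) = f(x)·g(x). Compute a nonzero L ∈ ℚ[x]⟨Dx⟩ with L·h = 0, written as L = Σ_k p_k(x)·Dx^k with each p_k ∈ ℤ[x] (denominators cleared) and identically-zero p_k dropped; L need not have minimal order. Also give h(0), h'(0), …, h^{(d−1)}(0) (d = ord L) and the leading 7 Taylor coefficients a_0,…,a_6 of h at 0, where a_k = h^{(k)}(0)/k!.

f: a_k = 0, 12, 0, -64, 0, 3072/5, 0, …
g: a_k = 2, 8, 16, 64/3, 64/3, 256/15, 512/45, …
f·g: L₀ = L_f ⊗_s L_g, ord ≤ 2·1.
L = (16 - 128·x + 256·x^2) + (-8 + 32·x - 128·x^2)·Dx + (1 + 16·x^2)·Dx^2  (order 2).
h: a_k = 0, 24, 96, 64, -256, 2304/5, 11264/3, …
ICs: h(0) = 0, h′(0) = 24.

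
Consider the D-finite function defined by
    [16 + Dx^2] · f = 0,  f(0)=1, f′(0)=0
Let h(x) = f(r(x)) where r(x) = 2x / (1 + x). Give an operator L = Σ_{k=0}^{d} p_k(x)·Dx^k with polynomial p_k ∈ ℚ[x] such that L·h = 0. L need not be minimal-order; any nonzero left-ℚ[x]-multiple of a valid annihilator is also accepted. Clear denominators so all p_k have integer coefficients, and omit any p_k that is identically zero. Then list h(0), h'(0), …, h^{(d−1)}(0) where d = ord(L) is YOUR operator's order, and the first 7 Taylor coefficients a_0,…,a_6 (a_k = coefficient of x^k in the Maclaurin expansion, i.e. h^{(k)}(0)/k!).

L = 64 + (2 + 6·x + 6·x^2 + 2·x^3)·Dx + (1 + 4·x + 6·x^2 + 4·x^3 + x^4)·Dx^2  (order 2).
h: a_k = 1, 0, -32, 64, 224/3, -1664/3, 53216/45, …
ICs: h(0) = 1, h′(0) = 0.

f: a_k = 1, 0, -8, 0, 32/3, 0, -256/45, …
Substitute x→r, Dx→(1/r')Dx; clear ⇒ L₀.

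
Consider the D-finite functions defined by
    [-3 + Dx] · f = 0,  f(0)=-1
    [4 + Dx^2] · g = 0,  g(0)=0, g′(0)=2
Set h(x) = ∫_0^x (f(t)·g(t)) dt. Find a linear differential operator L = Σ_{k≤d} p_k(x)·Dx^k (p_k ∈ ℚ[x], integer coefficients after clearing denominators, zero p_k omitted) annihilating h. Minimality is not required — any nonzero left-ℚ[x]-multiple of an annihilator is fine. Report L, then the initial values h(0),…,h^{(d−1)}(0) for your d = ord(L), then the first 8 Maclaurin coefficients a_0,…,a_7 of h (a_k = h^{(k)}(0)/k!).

f: a_k = -1, -3, -9/2, -9/2, -27/8, -81/40, -81/80, -243/560, …
g: a_k = 0, 2, 0, -4/3, 0, 4/15, 0, -8/315, …
f·g: L₀ = L_f ⊗_s L_g, ord ≤ 1·2.
Integrate: L := L₀·Dx.
L = 13·Dx - 6·Dx^2 + Dx^3  (order 3).
h: a_k = 0, 0, -1, -2, -23/12, -1, -61/360, 23/140, …
ICs: h(0) = 0, h′(0) = 0, h′′(0) = -2.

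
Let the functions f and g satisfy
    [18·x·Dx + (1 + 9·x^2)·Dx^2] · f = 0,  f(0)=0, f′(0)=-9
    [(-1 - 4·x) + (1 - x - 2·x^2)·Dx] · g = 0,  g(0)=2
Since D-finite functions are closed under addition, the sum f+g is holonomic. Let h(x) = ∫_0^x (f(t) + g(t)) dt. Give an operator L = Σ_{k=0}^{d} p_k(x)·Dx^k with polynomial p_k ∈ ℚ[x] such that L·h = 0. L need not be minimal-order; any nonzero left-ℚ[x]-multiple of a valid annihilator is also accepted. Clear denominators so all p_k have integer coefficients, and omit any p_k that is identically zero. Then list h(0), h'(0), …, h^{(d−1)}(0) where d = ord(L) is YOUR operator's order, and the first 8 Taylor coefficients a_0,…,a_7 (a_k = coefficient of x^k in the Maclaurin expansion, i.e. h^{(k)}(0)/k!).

L = (18 - 72·x - 918·x^2 - 1872·x^3 - 4608·x^4 - 1296·x^6)·Dx^2 + (-8 - 30·x - 278·x^3 - 1788·x^4 - 3216·x^5 - 324·x^6 - 1296·x^7)·Dx^3 + (1 + 4·x + 24·x^2 + 4·x^3 + 103·x^4 - 300·x^5 - 312·x^6 - 108·x^7 - 216·x^8)·Dx^4  (order 4).
h: a_k = 0, 2, -7/2, 2, 37/4, 22/5, -173/10, 86/7, …
ICs: h(0) = 0, h′(0) = 2, h′′(0) = -7, h′′′(0) = 12.

f: a_k = 0, -9, 0, 27, 0, -729/5, 0, 6561/7, …
g: a_k = 2, 2, 6, 10, 22, 42, 86, 170, …
L₀ := lclm(L_f,L_g); ord L₀ ≤ 2+1.
h=∫h₀ ⇒ L = L₀·Dx.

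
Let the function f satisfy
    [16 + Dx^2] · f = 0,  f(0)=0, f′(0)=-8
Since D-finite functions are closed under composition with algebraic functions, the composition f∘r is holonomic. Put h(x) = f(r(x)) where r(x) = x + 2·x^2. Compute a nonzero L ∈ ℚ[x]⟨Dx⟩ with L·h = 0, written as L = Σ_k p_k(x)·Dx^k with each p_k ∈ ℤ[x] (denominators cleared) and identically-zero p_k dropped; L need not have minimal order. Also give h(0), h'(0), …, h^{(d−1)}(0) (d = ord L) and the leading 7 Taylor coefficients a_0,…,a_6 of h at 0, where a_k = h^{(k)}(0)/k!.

L = (16 + 192·x + 768·x^2 + 1024·x^3) - 4·Dx + (1 + 4·x)·Dx^2  (order 2).
h: a_k = 0, -8, -16, 64/3, 128, 3584/15, 0, …
ICs: h(0) = 0, h′(0) = -8.

f: a_k = 0, -8, 0, 64/3, 0, -256/15, 0, …
Change of var in L_f (x↦r) gives L₀.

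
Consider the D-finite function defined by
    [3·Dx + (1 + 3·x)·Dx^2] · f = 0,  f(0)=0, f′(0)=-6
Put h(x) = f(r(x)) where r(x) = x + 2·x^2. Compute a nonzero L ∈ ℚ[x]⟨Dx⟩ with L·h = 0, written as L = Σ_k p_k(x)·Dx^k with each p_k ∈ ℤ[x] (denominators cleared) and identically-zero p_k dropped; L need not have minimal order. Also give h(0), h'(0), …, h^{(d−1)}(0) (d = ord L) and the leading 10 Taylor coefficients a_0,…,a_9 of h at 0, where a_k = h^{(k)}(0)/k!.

f: a_k = 0, -6, 9, -18, 81/2, -486/5, 243, -4374/7, 6561/4, -4374, …
L₀ from L_f via x↦r, Dx↦r'^{-1}Dx.
L = (-1 + 12·x + 24·x^2)·Dx + (1 + 7·x + 18·x^2 + 24·x^3)·Dx^2  (order 2).
h: a_k = 0, -6, -3, 18, -63/2, 54/5, 99, -2106/7, 1377/4, 486, …
ICs: h(0) = 0, h′(0) = -6.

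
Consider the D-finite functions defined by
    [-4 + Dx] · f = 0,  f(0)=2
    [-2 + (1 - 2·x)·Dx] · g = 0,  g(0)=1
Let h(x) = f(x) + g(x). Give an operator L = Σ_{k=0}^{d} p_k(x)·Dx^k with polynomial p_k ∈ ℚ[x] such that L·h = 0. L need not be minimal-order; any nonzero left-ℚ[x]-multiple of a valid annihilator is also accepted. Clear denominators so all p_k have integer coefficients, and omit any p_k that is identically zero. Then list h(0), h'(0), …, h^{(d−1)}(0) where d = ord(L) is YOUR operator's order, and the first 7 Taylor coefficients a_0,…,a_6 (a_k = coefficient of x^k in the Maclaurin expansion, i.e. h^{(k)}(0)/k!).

f: a_k = 2, 8, 16, 64/3, 64/3, 256/15, 512/45, …
g: a_k = 1, 2, 4, 8, 16, 32, 64, …
Weyl lclm of L_f,L_g ⇒ L₀ (ord ≤ 2).
L = 32·x + (4 - 32·x + 32·x^2)·Dx + (-1 + 6·x - 8·x^2)·Dx^2  (order 2).
h: a_k = 3, 10, 20, 88/3, 112/3, 736/15, 3392/45, …
ICs: h(0) = 3, h′(0) = 10.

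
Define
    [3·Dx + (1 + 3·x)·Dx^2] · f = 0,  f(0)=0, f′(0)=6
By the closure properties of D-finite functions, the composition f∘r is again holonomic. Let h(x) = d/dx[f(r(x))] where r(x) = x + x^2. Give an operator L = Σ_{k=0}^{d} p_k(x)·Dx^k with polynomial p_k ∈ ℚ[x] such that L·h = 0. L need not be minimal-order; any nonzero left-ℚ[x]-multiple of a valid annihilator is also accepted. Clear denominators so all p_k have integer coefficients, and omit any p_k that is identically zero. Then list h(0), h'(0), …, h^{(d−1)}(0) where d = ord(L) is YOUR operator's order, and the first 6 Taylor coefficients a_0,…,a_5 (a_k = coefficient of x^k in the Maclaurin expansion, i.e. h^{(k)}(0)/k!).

f: a_k = 0, 6, -9, 18, -81/2, 486/5, …
Substitute x→r, Dx→(1/r')Dx; clear ⇒ L₀.
Derive L from L₀ (diff closure).
L = (1 + 6·x + 6·x^2) + (1 + 5·x + 9·x^2 + 6·x^3)·Dx  (order 1).
h: a_k = 6, -6, 0, 18, -54, 108, …
ICs: h(0) = 6.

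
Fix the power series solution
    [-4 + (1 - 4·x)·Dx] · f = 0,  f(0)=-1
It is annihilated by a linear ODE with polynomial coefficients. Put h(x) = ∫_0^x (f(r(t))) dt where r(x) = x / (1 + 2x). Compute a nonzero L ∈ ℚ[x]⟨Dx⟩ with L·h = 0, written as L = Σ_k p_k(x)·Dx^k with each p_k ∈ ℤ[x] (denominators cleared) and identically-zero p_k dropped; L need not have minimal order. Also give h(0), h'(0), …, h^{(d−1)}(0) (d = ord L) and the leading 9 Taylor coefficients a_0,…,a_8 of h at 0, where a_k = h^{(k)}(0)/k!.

L = 4·Dx + (-1 + 4·x^2)·Dx^2  (order 2).
h: a_k = 0, -1, -2, -8/3, -4, -32/5, -32/3, -128/7, -32, …
ICs: h(0) = 0, h′(0) = -1.

f: a_k = -1, -4, -16, -64, -256, -1024, -4096, -16384, -65536, …
f∘r: x↦r, Dx↦Dx/r' in L_f ⇒ L₀.
∫: right-multiply L₀ by Dx.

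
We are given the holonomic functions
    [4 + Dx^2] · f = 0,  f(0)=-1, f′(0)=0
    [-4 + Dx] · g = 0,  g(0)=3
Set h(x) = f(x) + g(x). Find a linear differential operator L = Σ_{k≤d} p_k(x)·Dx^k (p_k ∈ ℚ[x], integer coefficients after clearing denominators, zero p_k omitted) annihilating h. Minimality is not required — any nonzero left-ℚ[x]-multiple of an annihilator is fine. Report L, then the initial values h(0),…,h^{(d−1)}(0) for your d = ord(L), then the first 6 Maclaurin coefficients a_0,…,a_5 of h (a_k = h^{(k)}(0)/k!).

L = -16 + 4·Dx - 4·Dx^2 + Dx^3  (order 3).
h: a_k = 2, 12, 26, 32, 94/3, 128/5, …
ICs: h(0) = 2, h′(0) = 12, h′′(0) = 52.

f: a_k = -1, 0, 2, 0, -2/3, 0, …
g: a_k = 3, 12, 24, 32, 32, 128/5, …
Weyl lclm of L_f,L_g ⇒ L₀ (ord ≤ 3).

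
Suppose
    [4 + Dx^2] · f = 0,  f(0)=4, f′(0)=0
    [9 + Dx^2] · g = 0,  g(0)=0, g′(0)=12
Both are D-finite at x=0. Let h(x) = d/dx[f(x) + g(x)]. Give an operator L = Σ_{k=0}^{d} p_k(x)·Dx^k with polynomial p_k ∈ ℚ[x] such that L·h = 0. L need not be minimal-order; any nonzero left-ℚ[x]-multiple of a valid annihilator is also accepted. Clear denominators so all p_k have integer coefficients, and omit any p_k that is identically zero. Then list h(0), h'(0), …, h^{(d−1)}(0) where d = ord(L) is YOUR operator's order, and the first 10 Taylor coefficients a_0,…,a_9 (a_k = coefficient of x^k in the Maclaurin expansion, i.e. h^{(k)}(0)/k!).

f: a_k = 4, 0, -8, 0, 8/3, 0, -16/45, 0, 8/315, 0, …
g: a_k = 0, 12, 0, -18, 0, 81/10, 0, -243/140, 0, 243/1120, …
Weyl lclm of L_f,L_g ⇒ L₀ (ord ≤ 4).
h=h₀': d/dx-closure on L₀ ⇒ L.
L = 36 + 13·Dx^2 + Dx^4  (order 4).
h: a_k = 12, -16, -54, 32/3, 81/2, -32/15, -243/20, 64/315, 2187/1120, -32/2835, …
ICs: h(0) = 12, h′(0) = -16, h′′(0) = -108, h′′′(0) = 64.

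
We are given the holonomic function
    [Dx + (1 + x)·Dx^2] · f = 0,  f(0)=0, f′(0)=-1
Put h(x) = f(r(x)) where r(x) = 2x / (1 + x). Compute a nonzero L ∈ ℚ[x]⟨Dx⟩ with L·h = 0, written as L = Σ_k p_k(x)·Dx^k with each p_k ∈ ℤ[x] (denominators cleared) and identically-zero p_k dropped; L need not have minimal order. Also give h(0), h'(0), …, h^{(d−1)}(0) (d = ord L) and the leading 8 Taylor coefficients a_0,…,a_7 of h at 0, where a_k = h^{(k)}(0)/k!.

f: a_k = 0, -1, 1/2, -1/3, 1/4, -1/5, 1/6, -1/7, …
Substitute x→r, Dx→(1/r')Dx; clear ⇒ L₀.
L = (4 + 6·x)·Dx + (1 + 4·x + 3·x^2)·Dx^2  (order 2).
h: a_k = 0, -2, 4, -26/3, 20, -242/5, 364/3, -2186/7, …
ICs: h(0) = 0, h′(0) = -2.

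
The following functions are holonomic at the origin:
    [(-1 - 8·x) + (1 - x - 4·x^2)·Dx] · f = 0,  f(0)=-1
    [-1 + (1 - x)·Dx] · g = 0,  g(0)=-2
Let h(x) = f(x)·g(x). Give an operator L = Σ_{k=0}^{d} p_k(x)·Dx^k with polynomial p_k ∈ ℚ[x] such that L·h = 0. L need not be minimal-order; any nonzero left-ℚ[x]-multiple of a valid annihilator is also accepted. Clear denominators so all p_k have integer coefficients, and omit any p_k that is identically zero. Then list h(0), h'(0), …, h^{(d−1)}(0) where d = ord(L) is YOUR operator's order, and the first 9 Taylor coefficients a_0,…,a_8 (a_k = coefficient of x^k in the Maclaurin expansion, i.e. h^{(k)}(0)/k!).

f: a_k = -1, -1, -5, -9, -29, -65, -181, -441, -1165, …
g: a_k = -2, -2, -2, -2, -2, -2, -2, -2, -2, …
Sym-product of L_f,L_g gives L₀ (≤ ord 1).
L = (-2 - 6·x + 12·x^2) + (1 - 2·x - 3·x^2 + 4·x^3)·Dx  (order 1).
h: a_k = 2, 4, 14, 32, 90, 220, 582, 1464, 3794, …
ICs: h(0) = 2.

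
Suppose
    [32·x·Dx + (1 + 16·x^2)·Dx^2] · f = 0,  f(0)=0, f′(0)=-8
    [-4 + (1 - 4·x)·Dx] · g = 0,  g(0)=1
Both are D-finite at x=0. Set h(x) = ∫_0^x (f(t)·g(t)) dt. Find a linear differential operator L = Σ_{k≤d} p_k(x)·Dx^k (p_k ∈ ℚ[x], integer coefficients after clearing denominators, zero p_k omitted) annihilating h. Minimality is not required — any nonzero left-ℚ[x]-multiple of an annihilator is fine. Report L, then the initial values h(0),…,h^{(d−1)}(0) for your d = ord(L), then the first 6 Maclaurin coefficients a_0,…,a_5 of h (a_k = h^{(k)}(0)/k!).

L = 128·x·Dx + (8 - 32·x + 256·x^2)·Dx^2 + (-1 + 4·x - 16·x^2 + 64·x^3)·Dx^3  (order 3).
h: a_k = 0, 0, -4, -32/3, -64/3, -1024/15, …
ICs: h(0) = 0, h′(0) = 0, h′′(0) = -8.

f: a_k = 0, -8, 0, 128/3, 0, -2048/5, …
g: a_k = 1, 4, 16, 64, 256, 1024, …
Sym-product of L_f,L_g gives L₀ (≤ ord 2).
h=∫₀ˣh₀: take L = L₀·Dx.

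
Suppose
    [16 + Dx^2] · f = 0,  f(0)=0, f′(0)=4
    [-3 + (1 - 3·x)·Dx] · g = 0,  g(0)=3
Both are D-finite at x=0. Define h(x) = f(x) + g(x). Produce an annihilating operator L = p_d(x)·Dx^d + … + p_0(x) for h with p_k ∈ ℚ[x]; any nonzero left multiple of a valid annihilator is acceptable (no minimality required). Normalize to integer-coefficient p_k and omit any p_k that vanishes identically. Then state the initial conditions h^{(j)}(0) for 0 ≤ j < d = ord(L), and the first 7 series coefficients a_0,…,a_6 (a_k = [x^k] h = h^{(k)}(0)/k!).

L = (-1680 + 2304·x - 3456·x^2) + (272 - 1584·x + 3456·x^2 - 3456·x^3)·Dx + (-105 + 144·x - 216·x^2)·Dx^2 + (17 - 99·x + 216·x^2 - 216·x^3)·Dx^3  (order 3).
h: a_k = 3, 13, 27, 211/3, 243, 11063/15, 2187, …
ICs: h(0) = 3, h′(0) = 13, h′′(0) = 54.

f: a_k = 0, 4, 0, -32/3, 0, 128/15, 0, …
g: a_k = 3, 9, 27, 81, 243, 729, 2187, …
Sum ⇒ L₀ = lclm(L_f,L_g) in ℚ(x)⟨Dx⟩.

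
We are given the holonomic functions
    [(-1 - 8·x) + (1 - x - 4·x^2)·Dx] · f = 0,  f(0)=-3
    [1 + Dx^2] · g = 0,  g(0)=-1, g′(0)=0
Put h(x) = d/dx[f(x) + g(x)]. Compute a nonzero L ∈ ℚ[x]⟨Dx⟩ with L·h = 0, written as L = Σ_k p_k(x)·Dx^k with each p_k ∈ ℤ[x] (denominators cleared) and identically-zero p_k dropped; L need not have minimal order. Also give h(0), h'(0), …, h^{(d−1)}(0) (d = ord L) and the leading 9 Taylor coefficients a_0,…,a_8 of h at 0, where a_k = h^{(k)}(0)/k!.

L = (706 + 4324·x + 19178·x^2 + 15080·x^3 + 30400·x^4 + 1152·x^5 + 1536·x^6) + (-55 - 431·x + 153·x^2 + 1009·x^3 + 3620·x^4 + 5904·x^5 + 448·x^6 + 512·x^7)·Dx + (706 + 4324·x + 19178·x^2 + 15080·x^3 + 30400·x^4 + 1152·x^5 + 1536·x^6)·Dx^2 + (-55 - 431·x + 153·x^2 + 1009·x^3 + 3620·x^4 + 5904·x^5 + 448·x^6 + 512·x^7)·Dx^3  (order 3).
h: a_k = -3, -29, -81, -2089/6, -975, -390959/120, -9261, -140918401/5040, -79083, …
ICs: h(0) = -3, h′(0) = -29, h′′(0) = -162.

f: a_k = -3, -3, -15, -27, -87, -195, -543, -1323, -3495, …
g: a_k = -1, 0, 1/2, 0, -1/24, 0, 1/720, 0, -1/40320, …
Weyl lclm of L_f,L_g ⇒ L₀ (ord ≤ 3).
Derive L from L₀ (diff closure).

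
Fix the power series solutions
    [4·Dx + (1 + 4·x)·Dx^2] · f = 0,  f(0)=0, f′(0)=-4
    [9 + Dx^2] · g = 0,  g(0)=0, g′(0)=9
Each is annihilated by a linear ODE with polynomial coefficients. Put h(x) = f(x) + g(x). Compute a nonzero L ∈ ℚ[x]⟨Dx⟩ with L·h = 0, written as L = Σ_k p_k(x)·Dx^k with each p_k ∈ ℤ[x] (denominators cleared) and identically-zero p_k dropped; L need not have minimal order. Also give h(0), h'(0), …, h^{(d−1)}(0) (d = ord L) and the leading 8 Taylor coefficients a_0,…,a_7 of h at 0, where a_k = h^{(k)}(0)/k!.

f: a_k = 0, -4, 8, -64/3, 64, -1024/5, 2048/3, -16384/7, …
g: a_k = 0, 9, 0, -27/2, 0, 243/40, 0, -729/560, …
f+g: L₀ = lclm(L_f,L_g), ord ≤ 2+2.
L = (3780 + 2592·x + 5184·x^2)·Dx + (369 + 2124·x + 3888·x^2 + 5184·x^3)·Dx^2 + (420 + 288·x + 576·x^2)·Dx^3 + (41 + 236·x + 432·x^2 + 576·x^3)·Dx^4  (order 4).
h: a_k = 0, 5, 8, -209/6, 64, -7949/40, 2048/3, -1311449/560, …
ICs: h(0) = 0, h′(0) = 5, h′′(0) = 16, h′′′(0) = -209.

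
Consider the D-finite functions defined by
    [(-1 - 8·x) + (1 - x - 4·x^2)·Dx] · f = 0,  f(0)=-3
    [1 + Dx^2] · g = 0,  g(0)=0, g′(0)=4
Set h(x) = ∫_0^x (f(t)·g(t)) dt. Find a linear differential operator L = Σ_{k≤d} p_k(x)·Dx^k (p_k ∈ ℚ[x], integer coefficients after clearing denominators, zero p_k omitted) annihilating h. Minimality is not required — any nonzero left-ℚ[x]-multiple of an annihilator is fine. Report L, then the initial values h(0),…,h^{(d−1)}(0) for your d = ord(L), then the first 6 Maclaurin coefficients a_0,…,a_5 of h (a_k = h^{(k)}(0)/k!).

L = (7 + x + 4·x^2)·Dx + (2 + 16·x)·Dx^2 + (-1 + x + 4·x^2)·Dx^3  (order 3).
h: a_k = 0, 0, -6, -4, -29/2, -106/5, …
ICs: h(0) = 0, h′(0) = 0, h′′(0) = -12.

f: a_k = -3, -3, -15, -27, -87, -195, …
g: a_k = 0, 4, 0, -2/3, 0, 1/30, …
Product ⇒ symmetric product L₀, ord ≤ 2.
∫: right-multiply L₀ by Dx.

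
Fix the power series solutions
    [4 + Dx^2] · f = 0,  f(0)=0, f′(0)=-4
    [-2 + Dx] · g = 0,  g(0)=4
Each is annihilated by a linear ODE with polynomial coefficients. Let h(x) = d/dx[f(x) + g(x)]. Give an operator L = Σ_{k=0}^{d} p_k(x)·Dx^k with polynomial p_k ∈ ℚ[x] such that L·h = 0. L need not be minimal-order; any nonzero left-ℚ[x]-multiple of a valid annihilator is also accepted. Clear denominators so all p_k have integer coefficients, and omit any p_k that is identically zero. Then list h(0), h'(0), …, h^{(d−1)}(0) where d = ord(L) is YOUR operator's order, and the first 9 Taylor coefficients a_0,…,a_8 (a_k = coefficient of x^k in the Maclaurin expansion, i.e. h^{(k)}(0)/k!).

f: a_k = 0, -4, 0, 8/3, 0, -8/15, 0, 16/315, 0, …
g: a_k = 4, 8, 8, 16/3, 8/3, 16/15, 16/45, 32/315, 8/315, …
h₀=f+g: left-lcm gives L₀, ord ≤ 3.
Differentiate: ansatz ord ≤ ord L₀ ⇒ L.
L = 8 - 4·Dx + 2·Dx^2 - Dx^3  (order 3).
h: a_k = 4, 16, 24, 32/3, 8/3, 32/15, 16/15, 64/315, 8/315, …
ICs: h(0) = 4, h′(0) = 16, h′′(0) = 48.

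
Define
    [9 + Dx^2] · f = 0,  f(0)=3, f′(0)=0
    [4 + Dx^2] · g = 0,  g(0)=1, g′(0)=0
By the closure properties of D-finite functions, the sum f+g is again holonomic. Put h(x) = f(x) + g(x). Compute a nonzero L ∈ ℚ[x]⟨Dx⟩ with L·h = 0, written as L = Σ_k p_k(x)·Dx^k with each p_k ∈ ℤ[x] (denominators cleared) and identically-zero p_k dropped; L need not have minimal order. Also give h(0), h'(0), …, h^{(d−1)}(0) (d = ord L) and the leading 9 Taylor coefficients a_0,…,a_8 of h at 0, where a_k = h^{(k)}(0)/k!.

f: a_k = 3, 0, -27/2, 0, 81/8, 0, -243/80, 0, 2187/4480, …
g: a_k = 1, 0, -2, 0, 2/3, 0, -4/45, 0, 2/315, …
h₀=f+g: left-lcm gives L₀, ord ≤ 4.
L = 36 + 13·Dx^2 + Dx^4  (order 4).
h: a_k = 4, 0, -31/2, 0, 259/24, 0, -2251/720, 0, 19939/40320, …
ICs: h(0) = 4, h′(0) = 0, h′′(0) = -31, h′′′(0) = 0.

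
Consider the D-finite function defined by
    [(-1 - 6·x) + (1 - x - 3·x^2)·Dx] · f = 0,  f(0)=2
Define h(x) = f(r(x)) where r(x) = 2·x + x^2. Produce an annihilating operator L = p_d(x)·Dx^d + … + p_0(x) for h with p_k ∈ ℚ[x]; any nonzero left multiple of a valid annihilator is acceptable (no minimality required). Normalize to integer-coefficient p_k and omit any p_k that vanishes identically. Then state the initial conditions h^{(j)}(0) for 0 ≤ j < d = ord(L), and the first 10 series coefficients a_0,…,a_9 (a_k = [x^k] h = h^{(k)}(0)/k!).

L = (2 + 26·x + 36·x^2 + 12·x^3) + (-1 + 2·x + 13·x^2 + 12·x^3 + 3·x^4)·Dx  (order 1).
h: a_k = 2, 4, 34, 144, 784, 3860, 19742, 99504, 504326, 2550688, …
ICs: h(0) = 2.

f: a_k = 2, 2, 8, 14, 38, 80, 194, 434, 1016, 2318, …
Change of var in L_f (x↦r) gives L₀.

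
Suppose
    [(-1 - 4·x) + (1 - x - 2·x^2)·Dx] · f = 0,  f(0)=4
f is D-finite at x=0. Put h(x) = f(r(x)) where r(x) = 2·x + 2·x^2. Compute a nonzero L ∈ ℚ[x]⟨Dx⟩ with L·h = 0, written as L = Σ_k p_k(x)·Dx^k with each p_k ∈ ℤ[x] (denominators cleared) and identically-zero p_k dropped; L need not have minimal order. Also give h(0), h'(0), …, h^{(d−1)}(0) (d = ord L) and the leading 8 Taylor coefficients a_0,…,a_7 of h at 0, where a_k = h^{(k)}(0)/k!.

f: a_k = 4, 4, 12, 20, 44, 84, 172, 340, …
Change of var in L_f (x↦r) gives L₀.
L = (2 + 20·x + 48·x^2 + 32·x^3) + (-1 + 2·x + 10·x^2 + 16·x^3 + 8·x^4)·Dx  (order 1).
h: a_k = 4, 8, 56, 256, 1232, 5984, 28832, 139264, …
ICs: h(0) = 4.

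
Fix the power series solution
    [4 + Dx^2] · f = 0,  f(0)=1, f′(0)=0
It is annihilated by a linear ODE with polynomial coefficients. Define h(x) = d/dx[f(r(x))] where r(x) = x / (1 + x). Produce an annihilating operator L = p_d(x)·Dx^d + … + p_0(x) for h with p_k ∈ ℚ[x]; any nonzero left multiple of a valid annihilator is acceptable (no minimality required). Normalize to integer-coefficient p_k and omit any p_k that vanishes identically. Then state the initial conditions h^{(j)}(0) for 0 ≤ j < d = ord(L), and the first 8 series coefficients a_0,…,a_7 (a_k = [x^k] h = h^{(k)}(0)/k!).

L = (10 + 12·x + 6·x^2) + (6 + 18·x + 18·x^2 + 6·x^3)·Dx + (1 + 4·x + 6·x^2 + 4·x^3 + x^4)·Dx^2  (order 2).
h: a_k = 0, -4, 12, -64/3, 80/3, -308/15, -28/5, 18832/315, …
ICs: h(0) = 0, h′(0) = -4.

f: a_k = 1, 0, -2, 0, 2/3, 0, -4/45, 0, …
f∘r: x↦r, Dx↦Dx/r' in L_f ⇒ L₀.
Differentiate: ansatz ord ≤ ord L₀ ⇒ L.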